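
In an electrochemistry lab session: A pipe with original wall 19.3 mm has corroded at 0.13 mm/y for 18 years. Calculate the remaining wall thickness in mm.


Remaining wall = original − CR × time
t = 19.3 − 0.13*18 = 19.3 − 2.34 = 16.96 mm

16.96 mm


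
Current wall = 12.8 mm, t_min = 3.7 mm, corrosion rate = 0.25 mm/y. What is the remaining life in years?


Apply the remaining-life relation: RL = (t_current − t_min) / CR
RL = (12.8 − 3.7) / 0.25 = 9.1 / 0.25 = 36.4 years

36.4 years


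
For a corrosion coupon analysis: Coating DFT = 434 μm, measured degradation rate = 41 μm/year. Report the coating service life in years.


Service life = thickness / degradation rate
Life = 434 / 41 = 10.6 years

10.6 years


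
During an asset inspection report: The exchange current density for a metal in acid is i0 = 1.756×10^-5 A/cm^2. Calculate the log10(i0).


i0 = 1.756×10^-5 A/cm^2
log10(i0) = -4.755

-4.755


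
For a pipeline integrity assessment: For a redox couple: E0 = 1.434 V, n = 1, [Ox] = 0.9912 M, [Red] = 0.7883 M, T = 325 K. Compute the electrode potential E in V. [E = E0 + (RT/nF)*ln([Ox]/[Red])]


Apply the Nernst equation: E = E0 + (RT/nF)*ln([Ox]/[Red])
Step 1: RT/nF = 8.314*325/(1*96485) = 0.02800487 V
Step 2: [Ox]/[Red] = 0.9912/0.7883 = 1.257389
Step 3: ln(1.257389) = 0.229037
Step 4: correction = 0.02800487 * 0.229037 = 0.0064 V
E = 1.434 + 0.0064 = 1.4404 V

1.4404 V


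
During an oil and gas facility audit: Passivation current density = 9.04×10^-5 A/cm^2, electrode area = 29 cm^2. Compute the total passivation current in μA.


I = i_pass * A, then convert A → μA (×10^6)
I = 9.04×10^-5 * 29 * 10^6 = 2621.6 μA

2621.6 μA


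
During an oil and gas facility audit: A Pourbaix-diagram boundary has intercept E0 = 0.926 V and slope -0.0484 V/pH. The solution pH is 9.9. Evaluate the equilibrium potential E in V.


Apply the Pourbaix line equation: E = E0 + slope*pH
E = 0.926 + (-0.0484)*9.9 = 0.926 + (-0.47916) = 0.44684 V
Rounded to 3 decimal places: E = 0.447 V

0.447 V


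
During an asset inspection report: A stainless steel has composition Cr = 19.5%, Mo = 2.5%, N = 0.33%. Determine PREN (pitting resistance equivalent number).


Apply the PREN formula: PREN = Cr + 3.3*Mo + 16*N
PREN = 19.5 + 3.3*2.5 + 16*0.33
PREN = 19.5 + 8.25 + 5.28 = 33.03

33.03


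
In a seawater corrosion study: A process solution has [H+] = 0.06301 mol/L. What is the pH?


pH = −log10[H+]
pH = −log10(0.06301) = 1.2

1.2


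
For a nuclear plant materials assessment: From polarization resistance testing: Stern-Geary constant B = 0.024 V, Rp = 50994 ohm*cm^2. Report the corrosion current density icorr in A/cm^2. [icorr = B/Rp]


Apply the Stern-Geary relation: icorr = B / Rp
icorr = 0.024 / 50994 = 4.706×10^-7 A/cm^2

4.706×10^-7 A/cm^2


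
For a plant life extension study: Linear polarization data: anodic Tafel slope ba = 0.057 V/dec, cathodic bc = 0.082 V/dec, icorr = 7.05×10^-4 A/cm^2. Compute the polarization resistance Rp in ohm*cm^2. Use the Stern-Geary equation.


Apply the Stern-Geary equation: Rp = ba*bc / (2.303*icorr*(ba+bc))
ba*bc = 0.057*0.082 = 0.004674
ba+bc = 0.139; 2.303*icorr*(ba+bc) = 2.303*7.05×10^-4*0.139 = 2.2568249×10^-4
Rp = 0.004674 / 2.2568249×10^-4 = 20.7 ohm*cm^2

20.7 ohm*cm^2


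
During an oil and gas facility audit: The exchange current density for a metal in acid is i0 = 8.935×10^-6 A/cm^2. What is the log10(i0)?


i0 = 8.935×10^-6 A/cm^2
log10(i0) = -5.049

-5.049


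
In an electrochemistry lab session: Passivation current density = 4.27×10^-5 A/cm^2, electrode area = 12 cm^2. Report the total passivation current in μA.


I = i_pass * A, then convert A → μA (×10^6)
I = 4.27×10^-5 * 12 * 10^6 = 512.4 μA

512.4 μA


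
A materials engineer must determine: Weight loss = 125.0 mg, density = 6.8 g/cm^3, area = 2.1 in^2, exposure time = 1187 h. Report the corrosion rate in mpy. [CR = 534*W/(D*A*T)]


Apply the mpy weight-loss relation: CR = 534 * W / (D * A * T)
Numerator: 534 * 125.0 = 66750.0
Denominator: 6.8 * 2.1 * 1187 = 16950.36
CR = 66750.0 / 16950.36 = 3.93797 mpy

3.93797 mpy


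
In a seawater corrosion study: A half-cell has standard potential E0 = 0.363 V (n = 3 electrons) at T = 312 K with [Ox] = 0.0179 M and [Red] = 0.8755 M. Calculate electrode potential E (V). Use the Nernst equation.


Apply the Nernst equation: E = E0 + (RT/nF)*ln([Ox]/[Red])
Step 1: RT/nF = 8.314*312/(3*96485) = 0.00896156 V
Step 2: [Ox]/[Red] = 0.0179/0.8755 = 0.020445
Step 3: ln(0.020445) = -3.890017
Step 4: correction = 0.00896156 * -3.890017 = -0.035 V
E = 0.363 + -0.035 = 0.328 V

0.328 V


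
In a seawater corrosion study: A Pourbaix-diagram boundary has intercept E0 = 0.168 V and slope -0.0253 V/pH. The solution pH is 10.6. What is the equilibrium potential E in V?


Apply the Pourbaix line equation: E = E0 + slope*pH
E = 0.168 + (-0.0253)*10.6 = 0.168 + (-0.26818) = -0.10018 V
Rounded to 4 decimal places: E = -0.1002 V

-0.1002 V


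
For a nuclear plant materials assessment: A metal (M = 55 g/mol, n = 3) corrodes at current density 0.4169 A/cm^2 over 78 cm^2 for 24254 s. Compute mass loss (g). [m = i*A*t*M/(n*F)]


Apply Faraday's law: m = i*A*t*M / (n*F)
Total charge passed Q = i*A*t = 0.4169*78*24254 = 788696.4228 C
m = Q*M/(n*F) = 788696.4228*55/(3*96485) = 149.86199 g

149.86199 g


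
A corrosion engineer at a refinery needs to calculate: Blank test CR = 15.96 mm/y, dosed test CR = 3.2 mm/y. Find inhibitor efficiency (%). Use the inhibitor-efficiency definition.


Apply the inhibitor-efficiency definition: IE = (CR_blank − CR_inh)/CR_blank × 100
IE = (15.96 − 3.2) / 15.96 × 100
IE = 12.76 / 15.96 × 100 = 79.9 %

79.9 %


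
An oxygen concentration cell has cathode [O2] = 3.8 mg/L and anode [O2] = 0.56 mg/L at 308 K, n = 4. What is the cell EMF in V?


Apply the Nernst concentration-cell relation: E = (RT/nF)*ln(C_cathode/C_anode)
RT/nF = 8.314*308/(4*96485) = 0.006635 V
ln(3.8/0.56) = 1.91482
E = 0.006635 * 1.91482 = 0.0127 V

0.0127 V


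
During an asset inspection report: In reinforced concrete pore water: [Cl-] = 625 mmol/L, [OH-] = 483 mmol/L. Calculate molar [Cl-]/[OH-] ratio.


Threshold parameter = [Cl-] / [OH-] (molar basis; both in mmol/L, so units cancel)
Ratio = 625 / 483 = 1.29

1.29


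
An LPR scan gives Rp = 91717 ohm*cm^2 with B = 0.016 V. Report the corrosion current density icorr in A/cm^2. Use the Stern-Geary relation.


Apply the Stern-Geary relation: icorr = B / Rp
icorr = 0.016 / 91717 = 1.744×10^-7 A/cm^2

1.744×10^-7 A/cm^2


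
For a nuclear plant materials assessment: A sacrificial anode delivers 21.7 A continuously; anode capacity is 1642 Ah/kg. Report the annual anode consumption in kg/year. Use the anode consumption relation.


Annual consumption = current * hours per year / capacity
Rate = 21.7 * 8760 / 1642 = 115.8 kg/year

115.8 kg/year


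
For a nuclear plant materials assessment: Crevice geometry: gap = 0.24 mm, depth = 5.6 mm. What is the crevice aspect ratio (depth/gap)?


Aspect ratio = depth / gap
Ratio = 5.6 / 0.24 = 23.3

23.3


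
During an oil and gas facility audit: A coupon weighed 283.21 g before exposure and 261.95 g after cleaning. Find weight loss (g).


Weight loss = initial − final
WL = 283.21 − 261.95 = 21.26 g

21.26 g


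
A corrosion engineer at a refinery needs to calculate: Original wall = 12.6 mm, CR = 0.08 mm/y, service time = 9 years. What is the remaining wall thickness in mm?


Remaining wall = original − CR × time
t = 12.6 − 0.08*9 = 12.6 − 0.72 = 11.88 mm

11.88 mm


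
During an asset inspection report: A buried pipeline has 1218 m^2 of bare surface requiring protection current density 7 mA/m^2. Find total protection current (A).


I = area * current density, then convert mA → A (÷1000)
I = 1218 * 7 / 1000 = 8.53 A

8.53 A


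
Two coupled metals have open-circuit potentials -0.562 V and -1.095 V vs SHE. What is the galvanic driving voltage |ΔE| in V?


Driving voltage is the absolute potential difference.
|ΔE| = |-0.562 − (-1.095)| = 0.533 V

0.533 V


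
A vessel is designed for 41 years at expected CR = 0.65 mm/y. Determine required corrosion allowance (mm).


Corrosion allowance = CR × design life
CA = 0.65 * 41 = 26.65 mm

26.65 mm


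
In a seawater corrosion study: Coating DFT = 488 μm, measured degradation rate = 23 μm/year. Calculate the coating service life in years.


Service life = thickness / degradation rate
Life = 488 / 23 = 21.2 years

21.2 years


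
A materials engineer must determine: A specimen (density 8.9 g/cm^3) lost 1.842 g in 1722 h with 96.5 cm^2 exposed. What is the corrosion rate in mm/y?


Apply the mm/y weight-loss relation: CR = 87600 * W / (D * A * T)
Numerator: 87600 * 1.842 = 161359.2
Denominator: 8.9 * 96.5 * 1722 = 1478939.7
CR = 161359.2 / 1478939.7 = 0.1091 mm/y

0.1091 mm/y


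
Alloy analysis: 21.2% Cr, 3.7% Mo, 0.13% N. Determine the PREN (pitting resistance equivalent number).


Apply the PREN formula: PREN = Cr + 3.3*Mo + 16*N
PREN = 21.2 + 3.3*3.7 + 16*0.13
PREN = 21.2 + 12.21 + 2.08 = 35.49

35.49


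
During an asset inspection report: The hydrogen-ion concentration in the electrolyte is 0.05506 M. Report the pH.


pH = −log10[H+]
pH = −log10(0.05506) = 1.26

1.26


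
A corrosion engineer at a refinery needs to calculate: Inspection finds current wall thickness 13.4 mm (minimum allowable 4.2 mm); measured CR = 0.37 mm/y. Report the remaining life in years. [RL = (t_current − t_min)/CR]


Apply the remaining-life relation: RL = (t_current − t_min) / CR
RL = (13.4 − 4.2) / 0.37 = 9.2 / 0.37 = 24.9 years

24.9 years


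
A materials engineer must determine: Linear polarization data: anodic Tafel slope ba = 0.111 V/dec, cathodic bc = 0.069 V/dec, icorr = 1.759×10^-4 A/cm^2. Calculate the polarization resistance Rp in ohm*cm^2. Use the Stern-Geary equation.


Apply the Stern-Geary equation: Rp = ba*bc / (2.303*icorr*(ba+bc))
ba*bc = 0.111*0.069 = 0.007659
ba+bc = 0.18; 2.303*icorr*(ba+bc) = 2.303*1.759×10^-4*0.18 = 7.2917586×10^-5
Rp = 0.007659 / 7.2917586×10^-5 = 105.0 ohm*cm^2

105.0 ohm*cm^2


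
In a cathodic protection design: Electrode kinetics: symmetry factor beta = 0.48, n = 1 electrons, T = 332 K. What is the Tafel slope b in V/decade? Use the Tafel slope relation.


Apply the Tafel slope relation: b = 2.303*R*T/(beta*n*F)
Numerator: 2.303 * 8.314 * 332 = 6356.85
Denominator: 0.48 * 1 * 96485 = 46312.8
b = 6356.85 / 46312.8 = 0.137 V/decade

0.137 V/decade


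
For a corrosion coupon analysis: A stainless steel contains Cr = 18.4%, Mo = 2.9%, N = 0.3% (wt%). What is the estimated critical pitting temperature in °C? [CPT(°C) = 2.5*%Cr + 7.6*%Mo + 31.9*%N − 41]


Apply the ASTM G48 empirical CPT estimate: CPT(°C) = 2.5*%Cr + 7.6*%Mo + 31.9*%N − 41
2.5*18.4 = 46; 7.6*2.9 = 22.04; 31.9*0.3 = 9.57
CPT = 46 + 22.04 + 9.57 − 41 = 36.61 °C
Rounded to 0.1 °C: CPT ≈ 36.6 °C

36.6 °C


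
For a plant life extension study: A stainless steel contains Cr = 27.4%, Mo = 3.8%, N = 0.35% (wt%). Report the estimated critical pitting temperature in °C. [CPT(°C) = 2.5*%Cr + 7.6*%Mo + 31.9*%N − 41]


Apply the ASTM G48 empirical CPT estimate: CPT(°C) = 2.5*%Cr + 7.6*%Mo + 31.9*%N − 41
2.5*27.4 = 68.5; 7.6*3.8 = 28.88; 31.9*0.35 = 11.165
CPT = 68.5 + 28.88 + 11.165 − 41 = 67.545 °C
Rounded to 0.1 °C: CPT ≈ 67.5 °C

67.5 °C


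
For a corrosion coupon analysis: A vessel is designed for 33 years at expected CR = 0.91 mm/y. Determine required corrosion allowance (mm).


Corrosion allowance = CR × design life
CA = 0.91 * 33 = 30.03 mm

30.03 mm


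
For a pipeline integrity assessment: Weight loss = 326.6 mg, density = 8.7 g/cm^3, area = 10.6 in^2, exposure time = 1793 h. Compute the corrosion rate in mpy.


Apply the mpy weight-loss relation: CR = 534 * W / (D * A * T)
Numerator: 534 * 326.6 = 174404.4
Denominator: 8.7 * 10.6 * 1793 = 165350.46
CR = 174404.4 / 165350.46 = 1.05476 mpy

1.05476 mpy


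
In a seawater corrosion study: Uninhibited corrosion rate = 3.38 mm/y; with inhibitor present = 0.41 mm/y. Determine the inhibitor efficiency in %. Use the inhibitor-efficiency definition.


Apply the inhibitor-efficiency definition: IE = (CR_blank − CR_inh)/CR_blank × 100
IE = (3.38 − 0.41) / 3.38 × 100
IE = 2.97 / 3.38 × 100 = 87.9 %

87.9 %


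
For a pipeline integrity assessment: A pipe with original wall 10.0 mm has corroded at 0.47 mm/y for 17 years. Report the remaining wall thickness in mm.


Remaining wall = original − CR × time
t = 10.0 − 0.47*17 = 10.0 − 7.99 = 2.01 mm

2.01 mm


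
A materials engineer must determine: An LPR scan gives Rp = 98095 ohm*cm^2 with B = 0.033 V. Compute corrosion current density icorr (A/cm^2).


Apply the Stern-Geary relation: icorr = B / Rp
icorr = 0.033 / 98095 = 3.364×10^-7 A/cm^2

3.364×10^-7 A/cm^2


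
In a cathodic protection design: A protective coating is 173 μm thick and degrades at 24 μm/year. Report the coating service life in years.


Service life = thickness / degradation rate
Life = 173 / 24 = 7.2 years

7.2 years


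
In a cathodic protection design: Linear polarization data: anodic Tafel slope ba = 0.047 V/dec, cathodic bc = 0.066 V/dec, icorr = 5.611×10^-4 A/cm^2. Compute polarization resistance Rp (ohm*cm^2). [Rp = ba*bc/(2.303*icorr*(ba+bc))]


Apply the Stern-Geary equation: Rp = ba*bc / (2.303*icorr*(ba+bc))
ba*bc = 0.047*0.066 = 0.003102
ba+bc = 0.113; 2.303*icorr*(ba+bc) = 2.303*5.611×10^-4*0.113 = 1.460201×10^-4
Rp = 0.003102 / 1.460201×10^-4 = 21.24 ohm*cm^2

21.24 ohm*cm^2


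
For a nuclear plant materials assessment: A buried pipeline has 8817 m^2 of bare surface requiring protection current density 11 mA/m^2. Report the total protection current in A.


I = area * current density, then convert mA → A (÷1000)
I = 8817 * 11 / 1000 = 96.99 A

96.99 A


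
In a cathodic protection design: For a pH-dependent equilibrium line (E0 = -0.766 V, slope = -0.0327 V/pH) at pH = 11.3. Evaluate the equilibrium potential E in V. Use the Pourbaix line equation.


Apply the Pourbaix line equation: E = E0 + slope*pH
E = -0.766 + (-0.0327)*11.3 = -0.766 + (-0.36951) = -1.13551 V
Rounded to 4 decimal places: E = -1.1355 V

-1.1355 V


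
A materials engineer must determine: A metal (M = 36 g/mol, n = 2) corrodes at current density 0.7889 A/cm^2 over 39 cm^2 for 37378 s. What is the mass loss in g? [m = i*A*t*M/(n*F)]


Apply Faraday's law: m = i*A*t*M / (n*F)
Total charge passed Q = i*A*t = 0.7889*39*37378 = 1150012.6638 C
m = Q*M/(n*F) = 1150012.6638*36/(2*96485) = 214.5435 g

214.5435 g


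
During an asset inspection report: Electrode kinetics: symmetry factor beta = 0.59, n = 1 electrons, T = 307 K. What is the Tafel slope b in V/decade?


Apply the Tafel slope relation: b = 2.303*R*T/(beta*n*F)
Numerator: 2.303 * 8.314 * 307 = 5878.17
Denominator: 0.59 * 1 * 96485 = 56926.15
b = 5878.17 / 56926.15 = 0.1033 V/decade

0.1033 V/decade


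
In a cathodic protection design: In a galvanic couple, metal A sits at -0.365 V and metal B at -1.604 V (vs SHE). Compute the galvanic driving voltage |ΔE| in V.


Driving voltage is the absolute potential difference.
|ΔE| = |-0.365 − (-1.604)| = 1.239 V

1.239 V


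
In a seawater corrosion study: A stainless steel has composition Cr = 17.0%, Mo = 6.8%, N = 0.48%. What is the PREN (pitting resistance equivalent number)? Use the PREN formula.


Apply the PREN formula: PREN = Cr + 3.3*Mo + 16*N
PREN = 17.0 + 3.3*6.8 + 16*0.48
PREN = 17.0 + 22.44 + 7.68 = 47.12

47.12


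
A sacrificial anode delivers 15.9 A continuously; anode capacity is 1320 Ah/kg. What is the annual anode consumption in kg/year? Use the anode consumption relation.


Annual consumption = current * hours per year / capacity
Rate = 15.9 * 8760 / 1320 = 105.5 kg/year

105.5 kg/year


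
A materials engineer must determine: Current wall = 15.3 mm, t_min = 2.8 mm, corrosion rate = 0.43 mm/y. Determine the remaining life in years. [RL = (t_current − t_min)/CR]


Apply the remaining-life relation: RL = (t_current − t_min) / CR
RL = (15.3 − 2.8) / 0.43 = 12.5 / 0.43 = 29.1 years

29.1 years


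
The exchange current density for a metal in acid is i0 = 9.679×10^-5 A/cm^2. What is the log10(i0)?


i0 = 9.679×10^-5 A/cm^2
log10(i0) = -4.014

-4.014


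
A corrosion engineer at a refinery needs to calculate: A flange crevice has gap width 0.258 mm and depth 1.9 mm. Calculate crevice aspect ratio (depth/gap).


Aspect ratio = depth / gap
Ratio = 1.9 / 0.258 = 7.4

7.4


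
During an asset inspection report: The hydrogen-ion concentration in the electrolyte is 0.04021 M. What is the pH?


pH = −log10[H+]
pH = −log10(0.04021) = 1.4

1.4


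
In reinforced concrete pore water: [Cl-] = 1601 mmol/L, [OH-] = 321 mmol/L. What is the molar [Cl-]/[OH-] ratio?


Threshold parameter = [Cl-] / [OH-] (molar basis; both in mmol/L, so units cancel)
Ratio = 1601 / 321 = 4.99

4.99


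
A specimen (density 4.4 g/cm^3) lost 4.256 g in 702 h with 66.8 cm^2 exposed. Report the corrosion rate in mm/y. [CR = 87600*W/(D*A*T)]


Apply the mm/y weight-loss relation: CR = 87600 * W / (D * A * T)
Numerator: 87600 * 4.256 = 372825.6
Denominator: 4.4 * 66.8 * 702 = 206331.84
CR = 372825.6 / 206331.84 = 1.806922 mm/y

1.806922 mm/y


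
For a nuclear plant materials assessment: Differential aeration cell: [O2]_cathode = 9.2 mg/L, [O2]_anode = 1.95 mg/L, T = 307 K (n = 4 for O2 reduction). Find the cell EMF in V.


Apply the Nernst concentration-cell relation: E = (RT/nF)*ln(C_cathode/C_anode)
RT/nF = 8.314*307/(4*96485) = 0.00661346 V
ln(9.2/1.95) = 1.55137
E = 0.00661346 * 1.55137 = 0.01026 V

0.01026 V


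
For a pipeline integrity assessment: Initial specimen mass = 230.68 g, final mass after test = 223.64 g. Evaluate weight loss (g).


Weight loss = initial − final
WL = 230.68 − 223.64 = 7.04 g

7.04 g


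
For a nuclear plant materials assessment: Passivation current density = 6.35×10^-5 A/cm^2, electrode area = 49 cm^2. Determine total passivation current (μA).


I = i_pass * A, then convert A → μA (×10^6)
I = 6.35×10^-5 * 49 * 10^6 = 3111.5 μA

3111.5 μA


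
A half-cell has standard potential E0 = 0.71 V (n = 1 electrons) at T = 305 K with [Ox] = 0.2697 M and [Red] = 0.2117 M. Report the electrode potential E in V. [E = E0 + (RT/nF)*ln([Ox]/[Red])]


Apply the Nernst equation: E = E0 + (RT/nF)*ln([Ox]/[Red])
Step 1: RT/nF = 8.314*305/(1*96485) = 0.02628149 V
Step 2: [Ox]/[Red] = 0.2697/0.2117 = 1.273973
Step 3: ln(1.273973) = 0.24214
Step 4: correction = 0.02628149 * 0.24214 = 0.0064 V
E = 0.71 + 0.0064 = 0.7164 V

0.7164 V


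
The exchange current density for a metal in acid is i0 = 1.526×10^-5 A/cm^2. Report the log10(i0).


i0 = 1.526×10^-5 A/cm^2
log10(i0) = -4.816

-4.816


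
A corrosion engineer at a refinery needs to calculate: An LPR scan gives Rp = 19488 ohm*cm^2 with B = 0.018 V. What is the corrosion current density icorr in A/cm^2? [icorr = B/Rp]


Apply the Stern-Geary relation: icorr = B / Rp
icorr = 0.018 / 19488 = 9.236×10^-7 A/cm^2

9.236×10^-7 A/cm^2


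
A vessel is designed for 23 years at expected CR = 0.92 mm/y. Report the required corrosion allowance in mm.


Corrosion allowance = CR × design life
CA = 0.92 * 23 = 21.16 mm

21.16 mm


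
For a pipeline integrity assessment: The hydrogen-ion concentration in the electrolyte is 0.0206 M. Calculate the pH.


pH = −log10[H+]
pH = −log10(0.0206) = 1.69

1.69


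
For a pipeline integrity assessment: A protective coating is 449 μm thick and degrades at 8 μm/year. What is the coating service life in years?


Service life = thickness / degradation rate
Life = 449 / 8 = 56.1 years

56.1 years


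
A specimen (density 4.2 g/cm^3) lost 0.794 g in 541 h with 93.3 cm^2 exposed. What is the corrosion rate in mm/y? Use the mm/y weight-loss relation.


Apply the mm/y weight-loss relation: CR = 87600 * W / (D * A * T)
Numerator: 87600 * 0.794 = 69554.4
Denominator: 4.2 * 93.3 * 541 = 211996.26
CR = 69554.4 / 211996.26 = 0.328093 mm/y

0.328093 mm/y


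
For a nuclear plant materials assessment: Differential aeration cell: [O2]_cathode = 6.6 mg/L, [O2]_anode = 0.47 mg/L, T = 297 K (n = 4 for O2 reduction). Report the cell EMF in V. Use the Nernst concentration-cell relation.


Apply the Nernst concentration-cell relation: E = (RT/nF)*ln(C_cathode/C_anode)
RT/nF = 8.314*297/(4*96485) = 0.00639804 V
ln(6.6/0.47) = 2.64209
E = 0.00639804 * 2.64209 = 0.0169 V

0.0169 V


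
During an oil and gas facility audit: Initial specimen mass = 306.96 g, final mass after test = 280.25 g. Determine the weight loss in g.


Weight loss = initial − final
WL = 306.96 − 280.25 = 26.71 g

26.71 g


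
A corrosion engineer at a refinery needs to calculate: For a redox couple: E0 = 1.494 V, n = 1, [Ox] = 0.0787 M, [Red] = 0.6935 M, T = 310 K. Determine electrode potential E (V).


Apply the Nernst equation: E = E0 + (RT/nF)*ln([Ox]/[Red])
Step 1: RT/nF = 8.314*310/(1*96485) = 0.02671234 V
Step 2: [Ox]/[Red] = 0.0787/0.6935 = 0.113482
Step 3: ln(0.113482) = -2.176111
Step 4: correction = 0.02671234 * -2.176111 = -0.058 V
E = 1.494 + -0.058 = 1.436 V

1.436 V


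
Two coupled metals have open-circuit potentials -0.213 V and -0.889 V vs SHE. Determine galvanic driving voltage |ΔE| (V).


Driving voltage is the absolute potential difference.
|ΔE| = |-0.213 − (-0.889)| = 0.676 V

0.676 V


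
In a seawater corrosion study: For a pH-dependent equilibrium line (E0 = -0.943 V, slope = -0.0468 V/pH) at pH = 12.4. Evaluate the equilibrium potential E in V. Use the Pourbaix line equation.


Apply the Pourbaix line equation: E = E0 + slope*pH
E = -0.943 + (-0.0468)*12.4 = -0.943 + (-0.58032) = -1.52332 V
Rounded to 3 decimal places: E = -1.523 V

-1.523 V


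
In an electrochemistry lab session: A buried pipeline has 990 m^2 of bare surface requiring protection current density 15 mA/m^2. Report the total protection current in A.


I = area * current density, then convert mA → A (÷1000)
I = 990 * 15 / 1000 = 14.85 A

14.85 A


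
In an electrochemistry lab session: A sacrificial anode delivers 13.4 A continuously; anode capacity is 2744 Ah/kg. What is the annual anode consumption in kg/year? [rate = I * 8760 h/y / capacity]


Annual consumption = current * hours per year / capacity
Rate = 13.4 * 8760 / 2744 = 42.8 kg/year

42.8 kg/year


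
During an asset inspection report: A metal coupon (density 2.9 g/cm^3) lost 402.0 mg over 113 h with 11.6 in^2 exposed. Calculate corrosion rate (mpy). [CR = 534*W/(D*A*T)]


Apply the mpy weight-loss relation: CR = 534 * W / (D * A * T)
Numerator: 534 * 402.0 = 214668.0
Denominator: 2.9 * 11.6 * 113 = 3801.32
CR = 214668.0 / 3801.32 = 56.472 mpy

56.472 mpy


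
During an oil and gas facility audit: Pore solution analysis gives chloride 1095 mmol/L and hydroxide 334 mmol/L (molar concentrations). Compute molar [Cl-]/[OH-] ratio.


Threshold parameter = [Cl-] / [OH-] (molar basis; both in mmol/L, so units cancel)
Ratio = 1095 / 334 = 3.28

3.28


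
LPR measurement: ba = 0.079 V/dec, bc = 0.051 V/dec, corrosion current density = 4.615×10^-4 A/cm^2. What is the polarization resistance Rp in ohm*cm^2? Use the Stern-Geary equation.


Apply the Stern-Geary equation: Rp = ba*bc / (2.303*icorr*(ba+bc))
ba*bc = 0.079*0.051 = 0.004029
ba+bc = 0.13; 2.303*icorr*(ba+bc) = 2.303*4.615×10^-4*0.13 = 1.3816848×10^-4
Rp = 0.004029 / 1.3816848×10^-4 = 29.16 ohm*cm^2

29.16 ohm*cm^2


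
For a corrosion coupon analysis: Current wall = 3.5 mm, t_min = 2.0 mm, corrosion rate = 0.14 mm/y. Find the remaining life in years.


Apply the remaining-life relation: RL = (t_current − t_min) / CR
RL = (3.5 − 2.0) / 0.14 = 1.5 / 0.14 = 10.7 years

10.7 years


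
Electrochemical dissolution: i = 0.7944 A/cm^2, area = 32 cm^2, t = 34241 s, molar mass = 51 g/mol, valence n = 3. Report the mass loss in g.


Apply Faraday's law: m = i*A*t*M / (n*F)
Total charge passed Q = i*A*t = 0.7944*32*34241 = 870433.6128 C
m = Q*M/(n*F) = 870433.6128*51/(3*96485) = 153.36448 g

153.36448 g


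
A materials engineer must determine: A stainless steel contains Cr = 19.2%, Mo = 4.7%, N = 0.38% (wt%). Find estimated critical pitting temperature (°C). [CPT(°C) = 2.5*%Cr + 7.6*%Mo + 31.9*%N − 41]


Apply the ASTM G48 empirical CPT estimate: CPT(°C) = 2.5*%Cr + 7.6*%Mo + 31.9*%N − 41
2.5*19.2 = 48; 7.6*4.7 = 35.72; 31.9*0.38 = 12.122
CPT = 48 + 35.72 + 12.122 − 41 = 54.842 °C
Rounded to 0.1 °C: CPT ≈ 54.8 °C

54.8 °C


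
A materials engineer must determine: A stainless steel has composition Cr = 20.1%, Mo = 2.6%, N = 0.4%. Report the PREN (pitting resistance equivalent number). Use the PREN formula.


Apply the PREN formula: PREN = Cr + 3.3*Mo + 16*N
PREN = 20.1 + 3.3*2.6 + 16*0.4
PREN = 20.1 + 8.58 + 6.4 = 35.08

35.08


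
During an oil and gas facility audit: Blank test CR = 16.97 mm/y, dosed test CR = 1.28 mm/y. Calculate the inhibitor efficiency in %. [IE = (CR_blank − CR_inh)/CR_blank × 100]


Apply the inhibitor-efficiency definition: IE = (CR_blank − CR_inh)/CR_blank × 100
IE = (16.97 − 1.28) / 16.97 × 100
IE = 15.69 / 16.97 × 100 = 92.5 %

92.5 %


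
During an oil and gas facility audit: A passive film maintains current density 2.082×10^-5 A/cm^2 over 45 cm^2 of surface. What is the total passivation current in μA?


I = i_pass * A, then convert A → μA (×10^6)
I = 2.082×10^-5 * 45 * 10^6 = 936.9 μA

936.9 μA


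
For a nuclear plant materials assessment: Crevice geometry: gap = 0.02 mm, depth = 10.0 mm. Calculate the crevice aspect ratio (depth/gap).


Aspect ratio = depth / gap
Ratio = 10.0 / 0.02 = 500.0

500.0


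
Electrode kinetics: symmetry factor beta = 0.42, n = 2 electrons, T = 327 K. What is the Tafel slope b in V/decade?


Apply the Tafel slope relation: b = 2.303*R*T/(beta*n*F)
Numerator: 2.303 * 8.314 * 327 = 6261.12
Denominator: 0.42 * 2 * 96485 = 81047.4
b = 6261.12 / 81047.4 = 0.077 V/decade

0.077 V/decade


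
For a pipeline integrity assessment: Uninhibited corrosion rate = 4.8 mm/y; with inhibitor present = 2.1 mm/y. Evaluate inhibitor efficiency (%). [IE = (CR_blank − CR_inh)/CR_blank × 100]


Apply the inhibitor-efficiency definition: IE = (CR_blank − CR_inh)/CR_blank × 100
IE = (4.8 − 2.1) / 4.8 × 100
IE = 2.7 / 4.8 × 100 = 56.3 %

56.3 %


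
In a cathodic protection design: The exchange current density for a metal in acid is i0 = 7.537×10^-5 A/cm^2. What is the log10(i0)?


i0 = 7.537×10^-5 A/cm^2
log10(i0) = -4.123

-4.123


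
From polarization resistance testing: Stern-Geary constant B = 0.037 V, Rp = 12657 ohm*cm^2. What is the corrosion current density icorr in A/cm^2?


Apply the Stern-Geary relation: icorr = B / Rp
icorr = 0.037 / 12657 = 2.923×10^-6 A/cm^2

2.923×10^-6 A/cm^2


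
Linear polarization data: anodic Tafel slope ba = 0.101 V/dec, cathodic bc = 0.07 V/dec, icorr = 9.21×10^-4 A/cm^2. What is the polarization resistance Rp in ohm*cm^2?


Apply the Stern-Geary equation: Rp = ba*bc / (2.303*icorr*(ba+bc))
ba*bc = 0.101*0.07 = 0.00707
ba+bc = 0.171; 2.303*icorr*(ba+bc) = 2.303*9.21×10^-4*0.171 = 3.6270177×10^-4
Rp = 0.00707 / 3.6270177×10^-4 = 19.5 ohm*cm^2

19.5 ohm*cm^2


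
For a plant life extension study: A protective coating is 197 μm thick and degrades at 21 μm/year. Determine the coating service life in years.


Service life = thickness / degradation rate
Life = 197 / 21 = 9.4 years

9.4 years


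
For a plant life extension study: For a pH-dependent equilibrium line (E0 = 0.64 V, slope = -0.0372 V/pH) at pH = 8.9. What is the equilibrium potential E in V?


Apply the Pourbaix line equation: E = E0 + slope*pH
E = 0.64 + (-0.0372)*8.9 = 0.64 + (-0.33108) = 0.30892 V
Rounded to 3 decimal places: E = 0.309 V

0.309 V


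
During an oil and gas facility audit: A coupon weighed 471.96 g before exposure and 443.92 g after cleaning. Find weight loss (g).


Weight loss = initial − final
WL = 471.96 − 443.92 = 28.04 g

28.04 g


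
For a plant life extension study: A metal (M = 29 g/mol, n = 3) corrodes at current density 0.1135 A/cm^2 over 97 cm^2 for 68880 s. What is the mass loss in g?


Apply Faraday's law: m = i*A*t*M / (n*F)
Total charge passed Q = i*A*t = 0.1135*97*68880 = 758334.36 C
m = Q*M/(n*F) = 758334.36*29/(3*96485) = 75.97622 g

75.97622 g


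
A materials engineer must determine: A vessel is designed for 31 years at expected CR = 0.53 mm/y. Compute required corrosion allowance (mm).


Corrosion allowance = CR × design life
CA = 0.53 * 31 = 16.43 mm

16.43 mm


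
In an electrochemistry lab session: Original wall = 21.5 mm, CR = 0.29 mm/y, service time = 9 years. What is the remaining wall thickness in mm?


Remaining wall = original − CR × time
t = 21.5 − 0.29*9 = 21.5 − 2.61 = 18.89 mm

18.89 mm


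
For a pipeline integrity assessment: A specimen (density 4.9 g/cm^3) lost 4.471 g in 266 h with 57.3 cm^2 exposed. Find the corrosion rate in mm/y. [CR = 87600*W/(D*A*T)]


Apply the mm/y weight-loss relation: CR = 87600 * W / (D * A * T)
Numerator: 87600 * 4.471 = 391659.6
Denominator: 4.9 * 57.3 * 266 = 74684.82
CR = 391659.6 / 74684.82 = 5.244166 mm/y

5.244166 mm/y


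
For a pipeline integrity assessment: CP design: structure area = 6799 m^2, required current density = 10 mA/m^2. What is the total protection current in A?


I = area * current density, then convert mA → A (÷1000)
I = 6799 * 10 / 1000 = 67.99 A

67.99 A


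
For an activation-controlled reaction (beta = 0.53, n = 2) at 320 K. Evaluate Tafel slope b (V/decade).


Apply the Tafel slope relation: b = 2.303*R*T/(beta*n*F)
Numerator: 2.303 * 8.314 * 320 = 6127.09
Denominator: 0.53 * 2 * 96485 = 102274.1
b = 6127.09 / 102274.1 = 0.06 V/decade

0.06 V/decade


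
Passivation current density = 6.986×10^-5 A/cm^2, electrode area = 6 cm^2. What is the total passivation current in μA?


I = i_pass * A, then convert A → μA (×10^6)
I = 6.986×10^-5 * 6 * 10^6 = 419.16 μA

419.16 μA


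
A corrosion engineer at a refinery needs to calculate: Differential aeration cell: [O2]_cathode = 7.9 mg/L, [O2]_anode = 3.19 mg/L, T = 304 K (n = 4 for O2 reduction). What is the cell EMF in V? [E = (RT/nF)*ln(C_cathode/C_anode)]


Apply the Nernst concentration-cell relation: E = (RT/nF)*ln(C_cathode/C_anode)
RT/nF = 8.314*304/(4*96485) = 0.00654883 V
ln(7.9/3.19) = 0.90684
E = 0.00654883 * 0.90684 = 0.00594 V

0.00594 V


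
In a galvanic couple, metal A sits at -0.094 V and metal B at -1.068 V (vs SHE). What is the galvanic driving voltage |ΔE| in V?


Driving voltage is the absolute potential difference.
|ΔE| = |-0.094 − (-1.068)| = 0.974 V

0.974 V


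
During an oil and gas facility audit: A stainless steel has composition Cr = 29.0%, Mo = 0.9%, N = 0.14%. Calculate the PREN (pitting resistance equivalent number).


Apply the PREN formula: PREN = Cr + 3.3*Mo + 16*N
PREN = 29.0 + 3.3*0.9 + 16*0.14
PREN = 29.0 + 2.97 + 2.24 = 34.21

34.21


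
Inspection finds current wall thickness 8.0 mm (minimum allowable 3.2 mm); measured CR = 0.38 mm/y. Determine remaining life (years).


Apply the remaining-life relation: RL = (t_current − t_min) / CR
RL = (8.0 − 3.2) / 0.38 = 4.8 / 0.38 = 12.6 years

12.6 years


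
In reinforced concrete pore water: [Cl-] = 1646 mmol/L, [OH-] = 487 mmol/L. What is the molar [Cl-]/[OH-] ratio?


Threshold parameter = [Cl-] / [OH-] (molar basis; both in mmol/L, so units cancel)
Ratio = 1646 / 487 = 3.38

3.38


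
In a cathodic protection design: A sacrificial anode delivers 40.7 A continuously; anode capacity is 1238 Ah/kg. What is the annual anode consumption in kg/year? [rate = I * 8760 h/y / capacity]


Annual consumption = current * hours per year / capacity
Rate = 40.7 * 8760 / 1238 = 288.0 kg/year

288.0 kg/year


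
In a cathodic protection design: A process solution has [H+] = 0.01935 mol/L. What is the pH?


pH = −log10[H+]
pH = −log10(0.01935) = 1.71

1.71


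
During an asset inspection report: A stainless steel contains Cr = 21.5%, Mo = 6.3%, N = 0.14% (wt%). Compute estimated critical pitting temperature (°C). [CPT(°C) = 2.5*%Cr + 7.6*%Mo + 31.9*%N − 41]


Apply the ASTM G48 empirical CPT estimate: CPT(°C) = 2.5*%Cr + 7.6*%Mo + 31.9*%N − 41
2.5*21.5 = 53.75; 7.6*6.3 = 47.88; 31.9*0.14 = 4.466
CPT = 53.75 + 47.88 + 4.466 − 41 = 65.096 °C
Rounded to 0.1 °C: CPT ≈ 65.1 °C

65.1 °C


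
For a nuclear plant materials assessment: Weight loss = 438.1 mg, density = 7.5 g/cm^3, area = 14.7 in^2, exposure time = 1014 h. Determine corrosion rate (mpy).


Apply the mpy weight-loss relation: CR = 534 * W / (D * A * T)
Numerator: 534 * 438.1 = 233945.4
Denominator: 7.5 * 14.7 * 1014 = 111793.5
CR = 233945.4 / 111793.5 = 2.0927 mpy

2.0927 mpy


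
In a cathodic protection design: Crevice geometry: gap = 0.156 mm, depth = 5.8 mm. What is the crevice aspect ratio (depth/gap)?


Aspect ratio = depth / gap
Ratio = 5.8 / 0.156 = 37.2

37.2


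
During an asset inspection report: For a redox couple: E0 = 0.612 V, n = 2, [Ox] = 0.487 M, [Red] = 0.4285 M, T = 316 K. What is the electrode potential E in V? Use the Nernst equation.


Apply the Nernst equation: E = E0 + (RT/nF)*ln([Ox]/[Red])
Step 1: RT/nF = 8.314*316/(2*96485) = 0.01361468 V
Step 2: [Ox]/[Red] = 0.487/0.4285 = 1.136523
Step 3: ln(1.136523) = 0.127974
Step 4: correction = 0.01361468 * 0.127974 = 0.0017 V
E = 0.612 + 0.0017 = 0.6137 V

0.6137 V


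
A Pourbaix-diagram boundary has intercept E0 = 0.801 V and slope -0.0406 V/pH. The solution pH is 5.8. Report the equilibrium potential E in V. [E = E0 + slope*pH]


Apply the Pourbaix line equation: E = E0 + slope*pH
E = 0.801 + (-0.0406)*5.8 = 0.801 + (-0.23548) = 0.56552 V
Rounded to 3 decimal places: E = 0.566 V

0.566 V


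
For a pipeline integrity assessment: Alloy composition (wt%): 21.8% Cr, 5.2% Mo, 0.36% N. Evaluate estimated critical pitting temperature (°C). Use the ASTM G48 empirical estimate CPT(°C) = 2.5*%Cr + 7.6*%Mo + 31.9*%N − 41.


Apply the ASTM G48 empirical CPT estimate: CPT(°C) = 2.5*%Cr + 7.6*%Mo + 31.9*%N − 41
2.5*21.8 = 54.5; 7.6*5.2 = 39.52; 31.9*0.36 = 11.484
CPT = 54.5 + 39.52 + 11.484 − 41 = 64.504 °C
Rounded to 0.1 °C: CPT ≈ 64.5 °C

64.5 °C


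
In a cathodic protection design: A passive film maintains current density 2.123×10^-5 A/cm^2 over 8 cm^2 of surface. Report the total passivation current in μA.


I = i_pass * A, then convert A → μA (×10^6)
I = 2.123×10^-5 * 8 * 10^6 = 169.84 μA

169.84 μA


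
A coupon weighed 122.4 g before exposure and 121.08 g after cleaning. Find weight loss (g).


Weight loss = initial − final
WL = 122.4 − 121.08 = 1.32 g

1.32 g


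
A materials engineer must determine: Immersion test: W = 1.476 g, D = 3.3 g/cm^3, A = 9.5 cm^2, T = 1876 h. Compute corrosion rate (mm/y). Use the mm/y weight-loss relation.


Apply the mm/y weight-loss relation: CR = 87600 * W / (D * A * T)
Numerator: 87600 * 1.476 = 129297.6
Denominator: 3.3 * 9.5 * 1876 = 58812.6
CR = 129297.6 / 58812.6 = 2.1985 mm/y

2.1985 mm/y


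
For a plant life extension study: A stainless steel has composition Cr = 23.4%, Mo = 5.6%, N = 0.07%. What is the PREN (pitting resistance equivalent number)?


Apply the PREN formula: PREN = Cr + 3.3*Mo + 16*N
PREN = 23.4 + 3.3*5.6 + 16*0.07
PREN = 23.4 + 18.48 + 1.12 = 43.0

43.0


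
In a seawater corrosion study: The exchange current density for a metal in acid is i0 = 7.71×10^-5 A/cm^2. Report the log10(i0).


i0 = 7.71×10^-5 A/cm^2
log10(i0) = -4.113

-4.113


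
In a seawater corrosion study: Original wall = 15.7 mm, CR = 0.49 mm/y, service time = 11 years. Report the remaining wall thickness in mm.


Remaining wall = original − CR × time
t = 15.7 − 0.49*11 = 15.7 − 5.39 = 10.31 mm

10.31 mm


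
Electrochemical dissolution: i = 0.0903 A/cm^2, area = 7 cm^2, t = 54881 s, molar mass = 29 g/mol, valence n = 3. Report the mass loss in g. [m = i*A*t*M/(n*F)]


Apply Faraday's law: m = i*A*t*M / (n*F)
Total charge passed Q = i*A*t = 0.0903*7*54881 = 34690.2801 C
m = Q*M/(n*F) = 34690.2801*29/(3*96485) = 3.4756 g

3.4756 g


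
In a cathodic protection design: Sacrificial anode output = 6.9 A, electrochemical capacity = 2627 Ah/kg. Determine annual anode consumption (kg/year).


Annual consumption = current * hours per year / capacity
Rate = 6.9 * 8760 / 2627 = 23.0 kg/year

23.0 kg/year


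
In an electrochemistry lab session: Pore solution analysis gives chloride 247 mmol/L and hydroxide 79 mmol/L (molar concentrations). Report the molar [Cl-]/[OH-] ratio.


Threshold parameter = [Cl-] / [OH-] (molar basis; both in mmol/L, so units cancel)
Ratio = 247 / 79 = 3.13

3.13


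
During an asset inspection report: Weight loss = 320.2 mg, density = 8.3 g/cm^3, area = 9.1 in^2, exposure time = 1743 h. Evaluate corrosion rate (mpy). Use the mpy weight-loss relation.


Apply the mpy weight-loss relation: CR = 534 * W / (D * A * T)
Numerator: 534 * 320.2 = 170986.8
Denominator: 8.3 * 9.1 * 1743 = 131648.79
CR = 170986.8 / 131648.79 = 1.29881 mpy

1.29881 mpy


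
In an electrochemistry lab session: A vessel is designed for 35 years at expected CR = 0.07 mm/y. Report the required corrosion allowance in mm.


Corrosion allowance = CR × design life
CA = 0.07 * 35 = 2.45 mm

2.45 mm


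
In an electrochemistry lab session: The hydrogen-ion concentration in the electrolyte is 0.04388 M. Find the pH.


pH = −log10[H+]
pH = −log10(0.04388) = 1.36

1.36


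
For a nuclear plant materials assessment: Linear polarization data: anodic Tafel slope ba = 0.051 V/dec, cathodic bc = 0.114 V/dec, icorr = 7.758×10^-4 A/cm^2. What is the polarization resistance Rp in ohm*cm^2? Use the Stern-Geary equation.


Apply the Stern-Geary equation: Rp = ba*bc / (2.303*icorr*(ba+bc))
ba*bc = 0.051*0.114 = 0.005814
ba+bc = 0.165; 2.303*icorr*(ba+bc) = 2.303*7.758×10^-4*0.165 = 2.9480012×10^-4
Rp = 0.005814 / 2.9480012×10^-4 = 19.7 ohm*cm^2

19.7 ohm*cm^2


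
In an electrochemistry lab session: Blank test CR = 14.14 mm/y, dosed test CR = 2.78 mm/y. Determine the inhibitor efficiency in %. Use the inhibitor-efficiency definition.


Apply the inhibitor-efficiency definition: IE = (CR_blank − CR_inh)/CR_blank × 100
IE = (14.14 − 2.78) / 14.14 × 100
IE = 11.36 / 14.14 × 100 = 80.3 %

80.3 %


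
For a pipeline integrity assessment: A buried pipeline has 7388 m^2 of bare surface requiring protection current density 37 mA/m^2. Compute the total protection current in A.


I = area * current density, then convert mA → A (÷1000)
I = 7388 * 37 / 1000 = 273.36 A

273.36 A


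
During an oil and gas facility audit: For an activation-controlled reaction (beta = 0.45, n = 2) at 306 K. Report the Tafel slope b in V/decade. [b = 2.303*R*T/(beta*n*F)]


Apply the Tafel slope relation: b = 2.303*R*T/(beta*n*F)
Numerator: 2.303 * 8.314 * 306 = 5859.03
Denominator: 0.45 * 2 * 96485 = 86836.5
b = 5859.03 / 86836.5 = 0.067 V/decade

0.067 V/decade


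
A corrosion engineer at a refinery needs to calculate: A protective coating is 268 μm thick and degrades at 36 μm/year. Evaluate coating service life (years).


Service life = thickness / degradation rate
Life = 268 / 36 = 7.4 years

7.4 years


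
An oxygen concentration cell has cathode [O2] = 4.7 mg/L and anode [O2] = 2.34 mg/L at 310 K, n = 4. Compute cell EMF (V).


Apply the Nernst concentration-cell relation: E = (RT/nF)*ln(C_cathode/C_anode)
RT/nF = 8.314*310/(4*96485) = 0.00667808 V
ln(4.7/2.34) = 0.69741
E = 0.00667808 * 0.69741 = 0.00466 V

0.00466 V
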